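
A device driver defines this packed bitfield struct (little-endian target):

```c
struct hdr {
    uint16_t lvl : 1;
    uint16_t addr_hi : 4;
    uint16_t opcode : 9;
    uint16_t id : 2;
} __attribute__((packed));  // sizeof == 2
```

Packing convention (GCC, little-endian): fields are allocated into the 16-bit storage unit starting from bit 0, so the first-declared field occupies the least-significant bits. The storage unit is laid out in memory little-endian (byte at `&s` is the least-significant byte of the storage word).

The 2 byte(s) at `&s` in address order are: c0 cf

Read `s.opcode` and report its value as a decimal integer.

126

[0]=0xc0 [1]=0xcf (little-endian) → word 0xcfc0
lvl [0+:1] = (word>>0) & 0x1 = 0
addr_hi [1+:4] = (word>>1) & 0xf = 0
opcode [5+:9] = (word>>5) & 0x1ff = 126  ←
id [14+:2] = (word>>14) & 0x3 = 3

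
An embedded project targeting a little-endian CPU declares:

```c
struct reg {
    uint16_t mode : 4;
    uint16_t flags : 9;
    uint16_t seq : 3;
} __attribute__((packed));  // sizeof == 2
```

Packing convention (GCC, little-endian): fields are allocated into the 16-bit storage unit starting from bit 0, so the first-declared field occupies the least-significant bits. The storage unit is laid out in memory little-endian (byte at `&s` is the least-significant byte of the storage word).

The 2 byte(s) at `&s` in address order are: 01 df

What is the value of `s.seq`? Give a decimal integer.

[0]=0x01 [1]=0xdf (little-endian) → word 0xdf01
mode [0+:4] = (word>>0) & 0xf = 1
flags [4+:9] = (word>>4) & 0x1ff = 496
seq [13+:3] = (word>>13) & 0x7 = 6  ←

6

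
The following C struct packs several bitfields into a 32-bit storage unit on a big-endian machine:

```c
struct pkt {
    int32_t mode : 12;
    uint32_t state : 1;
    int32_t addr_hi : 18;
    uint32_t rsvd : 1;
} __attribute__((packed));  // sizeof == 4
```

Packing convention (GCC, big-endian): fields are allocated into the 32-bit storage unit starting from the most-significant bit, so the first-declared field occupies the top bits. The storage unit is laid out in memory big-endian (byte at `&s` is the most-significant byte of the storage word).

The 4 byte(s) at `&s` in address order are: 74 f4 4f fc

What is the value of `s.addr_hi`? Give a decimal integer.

-120834

[0]=0x74 [1]=0xf4 [2]=0x4f [3]=0xfc (big-endian) → word 0x74f44ffc
mode:12 @ bit 20 → (0x74f44ffc>>20)&0xfff = 0x74f
state:1 @ bit 19 → (0x74f44ffc>>19)&0x1 = 0x0
addr_hi:18 @ bit 1 → (0x74f44ffc>>1)&0x3ffff = 0x227fe  ←
rsvd:1 @ bit 0 → (0x74f44ffc>>0)&0x1 = 0x0
addr_hi signed 18b, MSB=1: 141310 - 262144 = -120834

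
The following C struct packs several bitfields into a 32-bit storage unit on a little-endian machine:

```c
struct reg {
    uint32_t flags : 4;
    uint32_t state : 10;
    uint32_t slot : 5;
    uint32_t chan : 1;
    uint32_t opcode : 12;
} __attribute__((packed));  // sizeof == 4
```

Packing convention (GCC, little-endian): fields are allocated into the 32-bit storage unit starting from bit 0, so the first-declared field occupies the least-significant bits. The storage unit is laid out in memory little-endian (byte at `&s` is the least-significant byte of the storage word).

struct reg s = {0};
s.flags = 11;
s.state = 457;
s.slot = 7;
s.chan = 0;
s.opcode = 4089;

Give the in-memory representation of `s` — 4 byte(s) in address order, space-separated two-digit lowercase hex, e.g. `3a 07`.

flags (4b) val=11 bits=0xb at bit 0: 0x0000000b
state (10b) val=457 bits=0x1c9 at bit 4: 0x00001c9b
slot (5b) val=7 bits=0x7 at bit 14: 0x0001dc9b
chan (1b) val=0 bits=0x0 at bit 19: 0x0001dc9b
opcode (12b) val=4089 bits=0xff9 at bit 20: 0xff91dc9b
word = 0xff91dc9b → little-endian bytes:
  [0]=0x9b  [1]=0xdc  [2]=0x91  [3]=0xff

9b dc 91 ff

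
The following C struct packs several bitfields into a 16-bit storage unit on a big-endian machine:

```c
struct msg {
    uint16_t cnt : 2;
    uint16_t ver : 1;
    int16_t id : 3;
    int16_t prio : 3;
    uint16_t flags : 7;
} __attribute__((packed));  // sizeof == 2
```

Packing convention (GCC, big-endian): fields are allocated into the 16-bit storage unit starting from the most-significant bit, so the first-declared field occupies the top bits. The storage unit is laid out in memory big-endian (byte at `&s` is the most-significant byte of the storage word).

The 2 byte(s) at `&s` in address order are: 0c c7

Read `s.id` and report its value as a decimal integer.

3

[0]=0x0c [1]=0xc7 (big-endian) → word 0x0cc7
cnt:2 @ bit 14 → (0x0cc7>>14)&0x3 = 0x0
ver:1 @ bit 13 → (0x0cc7>>13)&0x1 = 0x0
id:3 @ bit 10 → (0x0cc7>>10)&0x7 = 0x3  ←
prio:3 @ bit 7 → (0x0cc7>>7)&0x7 = 0x1
flags:7 @ bit 0 → (0x0cc7>>0)&0x7f = 0x47
id signed 3b, MSB=0: value = 3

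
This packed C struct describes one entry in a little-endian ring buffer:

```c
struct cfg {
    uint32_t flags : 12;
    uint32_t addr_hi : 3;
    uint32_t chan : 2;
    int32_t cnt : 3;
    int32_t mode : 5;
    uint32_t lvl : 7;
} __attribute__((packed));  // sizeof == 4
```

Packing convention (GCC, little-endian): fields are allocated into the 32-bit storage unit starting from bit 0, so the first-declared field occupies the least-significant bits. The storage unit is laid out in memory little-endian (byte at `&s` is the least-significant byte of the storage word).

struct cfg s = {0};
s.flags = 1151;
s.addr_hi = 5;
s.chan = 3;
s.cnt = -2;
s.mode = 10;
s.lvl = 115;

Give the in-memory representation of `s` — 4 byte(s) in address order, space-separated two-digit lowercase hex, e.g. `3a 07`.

7f d4 ad e6

[0+:12] flags=1151 & 0xfff = 0x47f; word=0x0000047f
[12+:3] addr_hi=5 & 0x7 = 0x5; word=0x0000547f
[15+:2] chan=3 & 0x3 = 0x3; word=0x0001d47f
[17+:3] cnt=-2 & 0x7 = 0x6; word=0x000dd47f
[20+:5] mode=10 & 0x1f = 0xa; word=0x00add47f
[25+:7] lvl=115 & 0x7f = 0x73; word=0xe6add47f
word = 0xe6add47f → little-endian bytes:
  [0]=0x7f  [1]=0xd4  [2]=0xad  [3]=0xe6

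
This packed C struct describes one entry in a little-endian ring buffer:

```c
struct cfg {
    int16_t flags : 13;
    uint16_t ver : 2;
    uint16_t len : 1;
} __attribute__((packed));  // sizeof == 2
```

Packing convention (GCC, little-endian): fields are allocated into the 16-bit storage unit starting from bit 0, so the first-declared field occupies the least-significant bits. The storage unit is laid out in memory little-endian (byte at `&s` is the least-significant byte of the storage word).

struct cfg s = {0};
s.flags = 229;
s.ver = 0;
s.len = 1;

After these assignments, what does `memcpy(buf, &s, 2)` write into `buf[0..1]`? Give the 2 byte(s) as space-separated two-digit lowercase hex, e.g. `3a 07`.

[0+:13] flags=229 & 0x1fff = 0xe5; word=0x00e5
[13+:2] ver=0 & 0x3 = 0x0; word=0x00e5
[15+:1] len=1 & 0x1 = 0x1; word=0x80e5
word = 0x80e5 → little-endian bytes:
  [0]=0xe5  [1]=0x80

e5 80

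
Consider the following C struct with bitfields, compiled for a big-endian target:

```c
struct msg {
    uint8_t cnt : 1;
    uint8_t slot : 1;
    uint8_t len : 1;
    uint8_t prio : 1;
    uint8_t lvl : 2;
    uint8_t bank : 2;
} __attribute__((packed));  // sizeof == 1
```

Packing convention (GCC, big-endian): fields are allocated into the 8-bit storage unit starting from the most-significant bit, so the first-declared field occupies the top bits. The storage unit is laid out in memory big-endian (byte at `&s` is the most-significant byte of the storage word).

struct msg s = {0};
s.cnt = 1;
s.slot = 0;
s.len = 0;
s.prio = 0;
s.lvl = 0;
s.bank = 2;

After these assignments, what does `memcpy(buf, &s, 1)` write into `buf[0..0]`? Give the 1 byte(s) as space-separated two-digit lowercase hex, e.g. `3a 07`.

[7+:1] cnt=1 & 0x1 = 0x1; word=0x80
[6+:1] slot=0 & 0x1 = 0x0; word=0x80
[5+:1] len=0 & 0x1 = 0x0; word=0x80
[4+:1] prio=0 & 0x1 = 0x0; word=0x80
[2+:2] lvl=0 & 0x3 = 0x0; word=0x80
[0+:2] bank=2 & 0x3 = 0x2; word=0x82
word = 0x82 → big-endian bytes:
  [0]=0x82

82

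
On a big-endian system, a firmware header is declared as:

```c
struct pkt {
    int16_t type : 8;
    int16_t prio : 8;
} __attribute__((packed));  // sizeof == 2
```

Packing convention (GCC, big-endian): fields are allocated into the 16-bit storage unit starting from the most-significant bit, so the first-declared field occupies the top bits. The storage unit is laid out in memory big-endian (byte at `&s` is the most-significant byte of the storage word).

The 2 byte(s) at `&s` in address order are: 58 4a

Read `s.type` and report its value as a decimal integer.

[0]=0x58 [1]=0x4a (big-endian) → word 0x584a
type [8+:8] = (word>>8) & 0xff = 88  ←
prio [0+:8] = (word>>0) & 0xff = 74
type signed 8b, MSB=0: value = 88

88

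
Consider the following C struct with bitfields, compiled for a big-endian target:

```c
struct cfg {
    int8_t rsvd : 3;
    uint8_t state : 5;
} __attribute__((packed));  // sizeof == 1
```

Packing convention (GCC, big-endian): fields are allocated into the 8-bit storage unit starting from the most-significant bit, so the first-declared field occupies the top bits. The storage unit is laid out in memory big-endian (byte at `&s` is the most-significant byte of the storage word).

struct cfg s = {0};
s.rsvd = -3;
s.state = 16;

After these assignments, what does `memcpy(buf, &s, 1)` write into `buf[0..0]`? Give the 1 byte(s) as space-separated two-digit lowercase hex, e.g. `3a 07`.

b0

rsvd:3 = -3 → 0x5 << 5 → word 0xa0
state:5 = 16 → 0x10 << 0 → word 0xb0
word = 0xb0 → big-endian bytes:
  [0]=0xb0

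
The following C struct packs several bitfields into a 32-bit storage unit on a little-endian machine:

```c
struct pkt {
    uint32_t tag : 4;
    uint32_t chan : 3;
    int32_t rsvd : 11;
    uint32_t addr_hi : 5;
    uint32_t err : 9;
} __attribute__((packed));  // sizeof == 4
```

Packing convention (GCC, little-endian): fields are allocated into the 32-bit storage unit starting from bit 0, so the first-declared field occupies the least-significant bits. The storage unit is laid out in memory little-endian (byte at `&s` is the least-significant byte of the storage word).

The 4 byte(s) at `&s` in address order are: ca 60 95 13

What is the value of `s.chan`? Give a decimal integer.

4

[0]=0xca [1]=0x60 [2]=0x95 [3]=0x13 (little-endian) → word 0x139560ca
tag [0+:4] = (word>>0) & 0xf = 10
chan [4+:3] = (word>>4) & 0x7 = 4  ←
rsvd [7+:11] = (word>>7) & 0x7ff = 705
addr_hi [18+:5] = (word>>18) & 0x1f = 5
err [23+:9] = (word>>23) & 0x1ff = 39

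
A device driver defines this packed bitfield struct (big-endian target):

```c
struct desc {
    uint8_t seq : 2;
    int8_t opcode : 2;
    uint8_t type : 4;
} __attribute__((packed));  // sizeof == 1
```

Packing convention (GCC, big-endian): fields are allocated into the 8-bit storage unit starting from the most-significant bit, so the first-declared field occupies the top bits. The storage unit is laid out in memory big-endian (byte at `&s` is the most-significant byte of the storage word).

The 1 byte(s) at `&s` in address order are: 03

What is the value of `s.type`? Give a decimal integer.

[0]=0x03 (big-endian) → word 0x03
seq [6+:2] = (word>>6) & 0x3 = 0
opcode [4+:2] = (word>>4) & 0x3 = 0
type [0+:4] = (word>>0) & 0xf = 3  ←

3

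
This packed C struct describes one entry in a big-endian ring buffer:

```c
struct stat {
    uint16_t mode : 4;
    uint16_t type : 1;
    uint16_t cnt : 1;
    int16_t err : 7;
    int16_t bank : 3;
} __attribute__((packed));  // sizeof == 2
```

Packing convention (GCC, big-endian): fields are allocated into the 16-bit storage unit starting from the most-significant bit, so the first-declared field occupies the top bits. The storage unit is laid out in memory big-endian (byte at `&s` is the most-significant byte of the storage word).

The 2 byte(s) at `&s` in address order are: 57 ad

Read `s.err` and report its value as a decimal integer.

-11

[0]=0x57 [1]=0xad (big-endian) → word 0x57ad
mode:4 @ bit 12 → (0x57ad>>12)&0xf = 0x5
type:1 @ bit 11 → (0x57ad>>11)&0x1 = 0x0
cnt:1 @ bit 10 → (0x57ad>>10)&0x1 = 0x1
err:7 @ bit 3 → (0x57ad>>3)&0x7f = 0x75  ←
bank:3 @ bit 0 → (0x57ad>>0)&0x7 = 0x5
err signed 7b, MSB=1: 117 - 128 = -11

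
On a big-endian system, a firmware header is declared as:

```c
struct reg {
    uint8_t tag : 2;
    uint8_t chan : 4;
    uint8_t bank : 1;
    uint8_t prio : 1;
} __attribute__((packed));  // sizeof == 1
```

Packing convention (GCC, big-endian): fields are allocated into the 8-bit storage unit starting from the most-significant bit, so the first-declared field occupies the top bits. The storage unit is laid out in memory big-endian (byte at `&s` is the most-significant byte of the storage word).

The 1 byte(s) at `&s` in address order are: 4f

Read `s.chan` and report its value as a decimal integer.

3

[0]=0x4f (big-endian) → word 0x4f
tag:2 @ bit 6 → (0x4f>>6)&0x3 = 0x1
chan:4 @ bit 2 → (0x4f>>2)&0xf = 0x3  ←
bank:1 @ bit 1 → (0x4f>>1)&0x1 = 0x1
prio:1 @ bit 0 → (0x4f>>0)&0x1 = 0x1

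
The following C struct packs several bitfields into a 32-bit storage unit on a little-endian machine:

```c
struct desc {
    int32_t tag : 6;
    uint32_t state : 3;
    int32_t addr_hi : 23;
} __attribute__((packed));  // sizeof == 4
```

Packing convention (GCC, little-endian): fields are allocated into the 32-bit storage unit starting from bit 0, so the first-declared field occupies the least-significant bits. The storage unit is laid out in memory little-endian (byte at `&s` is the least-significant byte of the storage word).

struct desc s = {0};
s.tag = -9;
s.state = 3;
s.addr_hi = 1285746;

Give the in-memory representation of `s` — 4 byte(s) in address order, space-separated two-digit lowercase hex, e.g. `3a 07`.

tag:6 = -9 → 0x37 << 0 → word 0x00000037
state:3 = 3 → 0x3 << 6 → word 0x000000f7
addr_hi:23 = 1285746 → 0x139e72 << 9 → word 0x273ce4f7
word = 0x273ce4f7 → little-endian bytes:
  [0]=0xf7  [1]=0xe4  [2]=0x3c  [3]=0x27

f7 e4 3c 27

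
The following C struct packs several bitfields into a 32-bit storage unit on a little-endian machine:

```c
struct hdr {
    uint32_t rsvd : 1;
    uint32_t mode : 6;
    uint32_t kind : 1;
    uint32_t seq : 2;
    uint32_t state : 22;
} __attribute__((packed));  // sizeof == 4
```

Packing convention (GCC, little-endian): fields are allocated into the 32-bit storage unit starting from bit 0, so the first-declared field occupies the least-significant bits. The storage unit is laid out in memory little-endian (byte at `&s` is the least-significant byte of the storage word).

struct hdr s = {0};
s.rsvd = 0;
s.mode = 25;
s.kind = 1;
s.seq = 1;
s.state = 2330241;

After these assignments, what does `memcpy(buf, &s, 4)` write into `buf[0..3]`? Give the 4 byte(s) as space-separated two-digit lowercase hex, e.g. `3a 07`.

b2 05 3a 8e

[0+:1] rsvd=0 & 0x1 = 0x0; word=0x00000000
[1+:6] mode=25 & 0x3f = 0x19; word=0x00000032
[7+:1] kind=1 & 0x1 = 0x1; word=0x000000b2
[8+:2] seq=1 & 0x3 = 0x1; word=0x000001b2
[10+:22] state=2330241 & 0x3fffff = 0x238e81; word=0x8e3a05b2
word = 0x8e3a05b2 → little-endian bytes:
  [0]=0xb2  [1]=0x05  [2]=0x3a  [3]=0x8e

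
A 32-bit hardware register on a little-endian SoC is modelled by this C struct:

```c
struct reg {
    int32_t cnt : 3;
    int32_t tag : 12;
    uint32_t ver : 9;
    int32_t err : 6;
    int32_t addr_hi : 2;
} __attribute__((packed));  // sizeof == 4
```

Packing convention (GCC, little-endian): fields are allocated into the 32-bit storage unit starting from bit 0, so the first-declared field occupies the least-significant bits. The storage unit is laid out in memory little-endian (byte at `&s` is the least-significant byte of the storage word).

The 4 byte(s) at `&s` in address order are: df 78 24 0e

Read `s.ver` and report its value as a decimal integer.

[0]=0xdf [1]=0x78 [2]=0x24 [3]=0x0e (little-endian) → word 0x0e2478df
cnt:3 @ bit 0 → (0x0e2478df>>0)&0x7 = 0x7
tag:12 @ bit 3 → (0x0e2478df>>3)&0xfff = 0xf1b
ver:9 @ bit 15 → (0x0e2478df>>15)&0x1ff = 0x48  ←
err:6 @ bit 24 → (0x0e2478df>>24)&0x3f = 0xe
addr_hi:2 @ bit 30 → (0x0e2478df>>30)&0x3 = 0x0

72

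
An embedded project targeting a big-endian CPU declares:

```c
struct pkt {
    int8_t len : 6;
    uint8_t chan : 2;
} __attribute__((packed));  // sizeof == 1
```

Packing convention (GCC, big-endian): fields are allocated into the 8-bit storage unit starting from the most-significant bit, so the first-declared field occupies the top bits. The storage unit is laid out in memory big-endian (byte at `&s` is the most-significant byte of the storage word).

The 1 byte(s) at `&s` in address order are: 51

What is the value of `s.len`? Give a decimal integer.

20

[0]=0x51 (big-endian) → word 0x51
len:6 @ bit 2 → (0x51>>2)&0x3f = 0x14  ←
chan:2 @ bit 0 → (0x51>>0)&0x3 = 0x1
len signed 6b, MSB=0: value = 20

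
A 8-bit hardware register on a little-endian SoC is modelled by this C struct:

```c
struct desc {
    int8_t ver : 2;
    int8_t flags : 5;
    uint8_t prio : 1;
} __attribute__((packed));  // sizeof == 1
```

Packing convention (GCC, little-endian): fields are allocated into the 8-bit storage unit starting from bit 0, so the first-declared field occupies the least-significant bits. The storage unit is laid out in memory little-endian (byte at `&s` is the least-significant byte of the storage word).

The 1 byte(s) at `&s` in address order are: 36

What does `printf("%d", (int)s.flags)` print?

[0]=0x36 (little-endian) → word 0x36
ver [0+:2] = (word>>0) & 0x3 = 2
flags [2+:5] = (word>>2) & 0x1f = 13  ←
prio [7+:1] = (word>>7) & 0x1 = 0
flags signed 5b, MSB=0: value = 13

13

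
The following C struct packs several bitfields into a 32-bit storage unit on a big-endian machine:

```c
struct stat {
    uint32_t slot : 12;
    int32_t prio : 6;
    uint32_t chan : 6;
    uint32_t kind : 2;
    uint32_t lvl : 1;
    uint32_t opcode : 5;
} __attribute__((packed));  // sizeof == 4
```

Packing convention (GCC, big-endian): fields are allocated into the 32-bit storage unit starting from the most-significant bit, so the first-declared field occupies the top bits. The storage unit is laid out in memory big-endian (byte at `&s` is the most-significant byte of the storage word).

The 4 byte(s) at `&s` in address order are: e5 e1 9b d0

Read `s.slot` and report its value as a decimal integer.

3678

[0]=0xe5 [1]=0xe1 [2]=0x9b [3]=0xd0 (big-endian) → word 0xe5e19bd0
slot:12 @ bit 20 → (0xe5e19bd0>>20)&0xfff = 0xe5e  ←
prio:6 @ bit 14 → (0xe5e19bd0>>14)&0x3f = 0x6
chan:6 @ bit 8 → (0xe5e19bd0>>8)&0x3f = 0x1b
kind:2 @ bit 6 → (0xe5e19bd0>>6)&0x3 = 0x3
lvl:1 @ bit 5 → (0xe5e19bd0>>5)&0x1 = 0x0
opcode:5 @ bit 0 → (0xe5e19bd0>>0)&0x1f = 0x10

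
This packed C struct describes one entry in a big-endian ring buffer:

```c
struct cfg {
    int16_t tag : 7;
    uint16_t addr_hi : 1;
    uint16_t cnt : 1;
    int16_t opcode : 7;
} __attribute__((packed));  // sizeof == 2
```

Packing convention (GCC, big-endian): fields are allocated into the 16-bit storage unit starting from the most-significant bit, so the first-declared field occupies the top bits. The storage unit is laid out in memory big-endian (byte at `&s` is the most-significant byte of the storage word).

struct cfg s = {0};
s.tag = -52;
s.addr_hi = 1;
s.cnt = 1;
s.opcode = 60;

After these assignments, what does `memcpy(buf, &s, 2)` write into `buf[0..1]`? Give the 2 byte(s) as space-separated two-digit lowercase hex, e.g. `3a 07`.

tag:7 = -52 → 0x4c << 9 → word 0x9800
addr_hi:1 = 1 → 0x1 << 8 → word 0x9900
cnt:1 = 1 → 0x1 << 7 → word 0x9980
opcode:7 = 60 → 0x3c << 0 → word 0x99bc
word = 0x99bc → big-endian bytes:
  [0]=0x99  [1]=0xbc

99 bc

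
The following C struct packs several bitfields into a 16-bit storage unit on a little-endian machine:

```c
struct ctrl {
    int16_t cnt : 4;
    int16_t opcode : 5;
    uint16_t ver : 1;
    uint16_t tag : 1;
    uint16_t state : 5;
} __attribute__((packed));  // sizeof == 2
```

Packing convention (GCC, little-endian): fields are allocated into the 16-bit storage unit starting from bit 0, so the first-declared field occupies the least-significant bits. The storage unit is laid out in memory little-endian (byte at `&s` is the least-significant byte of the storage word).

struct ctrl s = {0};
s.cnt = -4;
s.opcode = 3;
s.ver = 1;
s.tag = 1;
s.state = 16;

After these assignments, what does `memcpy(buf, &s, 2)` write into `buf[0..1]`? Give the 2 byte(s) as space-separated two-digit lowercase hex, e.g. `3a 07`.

3c 86

cnt (4b) val=-4 bits=0xc at bit 0: 0x000c
opcode (5b) val=3 bits=0x3 at bit 4: 0x003c
ver (1b) val=1 bits=0x1 at bit 9: 0x023c
tag (1b) val=1 bits=0x1 at bit 10: 0x063c
state (5b) val=16 bits=0x10 at bit 11: 0x863c
word = 0x863c → little-endian bytes:
  [0]=0x3c  [1]=0x86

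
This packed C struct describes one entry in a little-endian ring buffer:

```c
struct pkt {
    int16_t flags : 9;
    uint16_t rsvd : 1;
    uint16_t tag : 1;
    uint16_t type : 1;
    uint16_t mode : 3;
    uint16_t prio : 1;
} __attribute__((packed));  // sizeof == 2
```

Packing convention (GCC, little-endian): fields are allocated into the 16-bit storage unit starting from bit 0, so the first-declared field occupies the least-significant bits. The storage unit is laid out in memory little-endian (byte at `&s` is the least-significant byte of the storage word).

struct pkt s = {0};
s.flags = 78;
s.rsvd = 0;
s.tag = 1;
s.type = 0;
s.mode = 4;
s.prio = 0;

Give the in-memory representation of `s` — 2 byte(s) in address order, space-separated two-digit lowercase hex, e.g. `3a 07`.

[0+:9] flags=78 & 0x1ff = 0x4e; word=0x004e
[9+:1] rsvd=0 & 0x1 = 0x0; word=0x004e
[10+:1] tag=1 & 0x1 = 0x1; word=0x044e
[11+:1] type=0 & 0x1 = 0x0; word=0x044e
[12+:3] mode=4 & 0x7 = 0x4; word=0x444e
[15+:1] prio=0 & 0x1 = 0x0; word=0x444e
word = 0x444e → little-endian bytes:
  [0]=0x4e  [1]=0x44

4e 44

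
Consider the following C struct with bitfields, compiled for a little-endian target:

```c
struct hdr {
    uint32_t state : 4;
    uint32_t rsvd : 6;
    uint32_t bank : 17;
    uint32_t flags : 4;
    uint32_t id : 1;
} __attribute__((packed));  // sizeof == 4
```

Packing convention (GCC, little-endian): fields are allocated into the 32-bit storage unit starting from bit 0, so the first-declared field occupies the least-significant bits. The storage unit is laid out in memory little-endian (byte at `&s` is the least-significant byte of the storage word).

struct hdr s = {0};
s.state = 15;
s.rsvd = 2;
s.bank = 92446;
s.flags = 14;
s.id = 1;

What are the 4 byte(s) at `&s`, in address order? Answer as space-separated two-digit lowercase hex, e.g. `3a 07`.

2f 78 a4 f5

[0+:4] state=15 & 0xf = 0xf; word=0x0000000f
[4+:6] rsvd=2 & 0x3f = 0x2; word=0x0000002f
[10+:17] bank=92446 & 0x1ffff = 0x1691e; word=0x05a4782f
[27+:4] flags=14 & 0xf = 0xe; word=0x75a4782f
[31+:1] id=1 & 0x1 = 0x1; word=0xf5a4782f
word = 0xf5a4782f → little-endian bytes:
  [0]=0x2f  [1]=0x78  [2]=0xa4  [3]=0xf5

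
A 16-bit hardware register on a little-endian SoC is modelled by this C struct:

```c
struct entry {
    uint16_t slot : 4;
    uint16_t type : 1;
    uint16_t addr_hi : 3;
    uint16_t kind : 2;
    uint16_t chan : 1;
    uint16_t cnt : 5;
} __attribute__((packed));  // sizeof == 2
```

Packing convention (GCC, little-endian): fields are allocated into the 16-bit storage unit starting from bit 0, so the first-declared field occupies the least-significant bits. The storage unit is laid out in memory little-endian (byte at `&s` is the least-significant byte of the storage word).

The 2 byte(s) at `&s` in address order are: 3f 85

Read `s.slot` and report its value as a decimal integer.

15

[0]=0x3f [1]=0x85 (little-endian) → word 0x853f
slot:4 @ bit 0 → (0x853f>>0)&0xf = 0xf  ←
type:1 @ bit 4 → (0x853f>>4)&0x1 = 0x1
addr_hi:3 @ bit 5 → (0x853f>>5)&0x7 = 0x1
kind:2 @ bit 8 → (0x853f>>8)&0x3 = 0x1
chan:1 @ bit 10 → (0x853f>>10)&0x1 = 0x1
cnt:5 @ bit 11 → (0x853f>>11)&0x1f = 0x10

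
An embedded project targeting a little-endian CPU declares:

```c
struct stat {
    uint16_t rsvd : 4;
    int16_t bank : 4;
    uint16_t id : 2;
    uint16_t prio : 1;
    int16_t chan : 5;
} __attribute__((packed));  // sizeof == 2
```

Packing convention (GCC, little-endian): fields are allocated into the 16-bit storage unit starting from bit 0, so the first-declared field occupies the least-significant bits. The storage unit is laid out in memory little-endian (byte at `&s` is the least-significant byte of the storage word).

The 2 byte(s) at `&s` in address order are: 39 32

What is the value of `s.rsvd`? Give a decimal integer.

[0]=0x39 [1]=0x32 (little-endian) → word 0x3239
rsvd:4 @ bit 0 → (0x3239>>0)&0xf = 0x9  ←
bank:4 @ bit 4 → (0x3239>>4)&0xf = 0x3
id:2 @ bit 8 → (0x3239>>8)&0x3 = 0x2
prio:1 @ bit 10 → (0x3239>>10)&0x1 = 0x0
chan:5 @ bit 11 → (0x3239>>11)&0x1f = 0x6

9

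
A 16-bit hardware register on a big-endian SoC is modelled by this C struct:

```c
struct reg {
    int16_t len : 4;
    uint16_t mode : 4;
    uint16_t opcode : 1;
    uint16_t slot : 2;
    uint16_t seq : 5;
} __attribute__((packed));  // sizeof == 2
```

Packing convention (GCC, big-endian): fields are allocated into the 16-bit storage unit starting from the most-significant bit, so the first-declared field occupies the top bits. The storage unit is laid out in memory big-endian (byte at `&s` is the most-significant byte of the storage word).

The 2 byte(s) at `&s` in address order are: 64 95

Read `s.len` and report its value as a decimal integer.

[0]=0x64 [1]=0x95 (big-endian) → word 0x6495
len [12+:4] = (word>>12) & 0xf = 6  ←
mode [8+:4] = (word>>8) & 0xf = 4
opcode [7+:1] = (word>>7) & 0x1 = 1
slot [5+:2] = (word>>5) & 0x3 = 0
seq [0+:5] = (word>>0) & 0x1f = 21
len signed 4b, MSB=0: value = 6

6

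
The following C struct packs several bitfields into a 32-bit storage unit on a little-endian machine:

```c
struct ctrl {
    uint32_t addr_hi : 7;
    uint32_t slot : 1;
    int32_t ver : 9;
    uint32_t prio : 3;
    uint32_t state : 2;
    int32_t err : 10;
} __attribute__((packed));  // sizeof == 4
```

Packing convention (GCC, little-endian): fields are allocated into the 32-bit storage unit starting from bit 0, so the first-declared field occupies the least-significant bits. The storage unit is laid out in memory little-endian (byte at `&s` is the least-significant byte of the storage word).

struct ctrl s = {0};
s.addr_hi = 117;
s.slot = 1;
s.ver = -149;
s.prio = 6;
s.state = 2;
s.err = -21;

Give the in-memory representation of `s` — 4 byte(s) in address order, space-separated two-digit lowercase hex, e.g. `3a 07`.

addr_hi:7 = 117 → 0x75 << 0 → word 0x00000075
slot:1 = 1 → 0x1 << 7 → word 0x000000f5
ver:9 = -149 → 0x16b << 8 → word 0x00016bf5
prio:3 = 6 → 0x6 << 17 → word 0x000d6bf5
state:2 = 2 → 0x2 << 20 → word 0x002d6bf5
err:10 = -21 → 0x3eb << 22 → word 0xfaed6bf5
word = 0xfaed6bf5 → little-endian bytes:
  [0]=0xf5  [1]=0x6b  [2]=0xed  [3]=0xfa

f5 6b ed fa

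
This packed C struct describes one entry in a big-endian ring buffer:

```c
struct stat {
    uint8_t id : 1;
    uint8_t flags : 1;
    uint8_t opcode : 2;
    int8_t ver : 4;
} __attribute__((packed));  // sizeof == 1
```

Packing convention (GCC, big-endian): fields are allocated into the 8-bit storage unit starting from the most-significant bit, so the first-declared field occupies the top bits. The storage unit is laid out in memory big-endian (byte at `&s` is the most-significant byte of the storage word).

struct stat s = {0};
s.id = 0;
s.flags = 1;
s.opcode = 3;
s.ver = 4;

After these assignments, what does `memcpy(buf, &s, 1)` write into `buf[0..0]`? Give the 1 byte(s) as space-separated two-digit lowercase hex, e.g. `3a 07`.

id:1 = 0 → 0x0 << 7 → word 0x00
flags:1 = 1 → 0x1 << 6 → word 0x40
opcode:2 = 3 → 0x3 << 4 → word 0x70
ver:4 = 4 → 0x4 << 0 → word 0x74
word = 0x74 → big-endian bytes:
  [0]=0x74

74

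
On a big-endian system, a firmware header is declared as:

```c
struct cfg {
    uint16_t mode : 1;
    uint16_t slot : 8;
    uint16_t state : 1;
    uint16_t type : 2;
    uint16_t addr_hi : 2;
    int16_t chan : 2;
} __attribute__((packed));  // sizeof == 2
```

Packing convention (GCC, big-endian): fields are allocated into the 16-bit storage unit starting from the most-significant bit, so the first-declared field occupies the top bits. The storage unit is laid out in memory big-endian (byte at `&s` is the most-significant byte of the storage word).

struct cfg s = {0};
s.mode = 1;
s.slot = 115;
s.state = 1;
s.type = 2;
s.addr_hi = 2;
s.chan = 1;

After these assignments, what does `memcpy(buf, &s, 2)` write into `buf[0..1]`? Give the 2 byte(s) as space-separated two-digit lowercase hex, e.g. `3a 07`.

b9 e9

[15+:1] mode=1 & 0x1 = 0x1; word=0x8000
[7+:8] slot=115 & 0xff = 0x73; word=0xb980
[6+:1] state=1 & 0x1 = 0x1; word=0xb9c0
[4+:2] type=2 & 0x3 = 0x2; word=0xb9e0
[2+:2] addr_hi=2 & 0x3 = 0x2; word=0xb9e8
[0+:2] chan=1 & 0x3 = 0x1; word=0xb9e9
word = 0xb9e9 → big-endian bytes:
  [0]=0xb9  [1]=0xe9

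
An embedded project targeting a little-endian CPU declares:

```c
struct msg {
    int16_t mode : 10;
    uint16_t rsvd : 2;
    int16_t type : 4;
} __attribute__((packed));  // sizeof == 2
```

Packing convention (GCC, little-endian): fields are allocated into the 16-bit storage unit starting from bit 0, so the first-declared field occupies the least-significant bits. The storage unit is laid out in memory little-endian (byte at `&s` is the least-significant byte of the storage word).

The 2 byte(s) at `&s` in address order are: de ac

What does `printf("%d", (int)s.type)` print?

-6

[0]=0xde [1]=0xac (little-endian) → word 0xacde
mode:10 @ bit 0 → (0xacde>>0)&0x3ff = 0xde
rsvd:2 @ bit 10 → (0xacde>>10)&0x3 = 0x3
type:4 @ bit 12 → (0xacde>>12)&0xf = 0xa  ←
type signed 4b, MSB=1: 10 - 16 = -6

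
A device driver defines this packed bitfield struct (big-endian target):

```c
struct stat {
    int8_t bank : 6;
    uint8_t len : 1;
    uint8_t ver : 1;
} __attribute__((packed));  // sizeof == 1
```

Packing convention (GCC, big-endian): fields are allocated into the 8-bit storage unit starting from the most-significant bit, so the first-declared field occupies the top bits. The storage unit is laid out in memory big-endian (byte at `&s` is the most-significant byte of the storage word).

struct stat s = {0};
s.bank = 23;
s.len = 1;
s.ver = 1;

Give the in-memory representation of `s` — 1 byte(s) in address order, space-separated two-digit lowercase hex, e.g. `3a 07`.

bank:6 = 23 → 0x17 << 2 → word 0x5c
len:1 = 1 → 0x1 << 1 → word 0x5e
ver:1 = 1 → 0x1 << 0 → word 0x5f
word = 0x5f → big-endian bytes:
  [0]=0x5f

5f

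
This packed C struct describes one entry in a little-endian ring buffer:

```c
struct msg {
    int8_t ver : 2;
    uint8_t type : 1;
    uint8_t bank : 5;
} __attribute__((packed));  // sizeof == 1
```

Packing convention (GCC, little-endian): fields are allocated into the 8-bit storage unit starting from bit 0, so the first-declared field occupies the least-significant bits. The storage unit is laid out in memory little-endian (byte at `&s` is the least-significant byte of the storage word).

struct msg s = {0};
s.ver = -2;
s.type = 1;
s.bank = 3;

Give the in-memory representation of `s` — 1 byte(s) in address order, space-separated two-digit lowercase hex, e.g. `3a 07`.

ver (2b) val=-2 bits=0x2 at bit 0: 0x02
type (1b) val=1 bits=0x1 at bit 2: 0x06
bank (5b) val=3 bits=0x3 at bit 3: 0x1e
word = 0x1e → little-endian bytes:
  [0]=0x1e

1e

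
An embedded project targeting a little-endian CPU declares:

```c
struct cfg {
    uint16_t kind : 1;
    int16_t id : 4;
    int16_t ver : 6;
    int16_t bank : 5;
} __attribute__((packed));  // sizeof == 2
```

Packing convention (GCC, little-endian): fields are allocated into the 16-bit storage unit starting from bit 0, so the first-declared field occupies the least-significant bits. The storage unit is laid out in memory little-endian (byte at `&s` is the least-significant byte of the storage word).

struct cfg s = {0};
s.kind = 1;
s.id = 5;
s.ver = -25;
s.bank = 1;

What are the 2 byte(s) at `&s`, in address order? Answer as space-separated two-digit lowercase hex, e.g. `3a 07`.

eb 0c

[0+:1] kind=1 & 0x1 = 0x1; word=0x0001
[1+:4] id=5 & 0xf = 0x5; word=0x000b
[5+:6] ver=-25 & 0x3f = 0x27; word=0x04eb
[11+:5] bank=1 & 0x1f = 0x1; word=0x0ceb
word = 0x0ceb → little-endian bytes:
  [0]=0xeb  [1]=0x0c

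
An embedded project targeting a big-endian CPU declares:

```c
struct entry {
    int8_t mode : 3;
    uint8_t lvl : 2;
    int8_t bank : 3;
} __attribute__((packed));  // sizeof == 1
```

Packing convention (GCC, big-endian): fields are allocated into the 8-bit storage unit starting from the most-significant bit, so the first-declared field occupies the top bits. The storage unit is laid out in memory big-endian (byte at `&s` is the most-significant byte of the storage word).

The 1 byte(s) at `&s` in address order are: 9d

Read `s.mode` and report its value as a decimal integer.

-4

[0]=0x9d (big-endian) → word 0x9d
mode [5+:3] = (word>>5) & 0x7 = 4  ←
lvl [3+:2] = (word>>3) & 0x3 = 3
bank [0+:3] = (word>>0) & 0x7 = 5
mode signed 3b, MSB=1: 4 - 8 = -4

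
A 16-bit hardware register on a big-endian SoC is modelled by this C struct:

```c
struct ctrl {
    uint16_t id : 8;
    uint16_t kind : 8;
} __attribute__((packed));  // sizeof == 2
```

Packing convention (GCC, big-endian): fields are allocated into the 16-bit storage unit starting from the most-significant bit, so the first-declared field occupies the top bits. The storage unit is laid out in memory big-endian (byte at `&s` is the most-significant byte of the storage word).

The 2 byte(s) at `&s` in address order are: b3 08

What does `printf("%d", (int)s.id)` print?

179

[0]=0xb3 [1]=0x08 (big-endian) → word 0xb308
id [8+:8] = (word>>8) & 0xff = 179  ←
kind [0+:8] = (word>>0) & 0xff = 8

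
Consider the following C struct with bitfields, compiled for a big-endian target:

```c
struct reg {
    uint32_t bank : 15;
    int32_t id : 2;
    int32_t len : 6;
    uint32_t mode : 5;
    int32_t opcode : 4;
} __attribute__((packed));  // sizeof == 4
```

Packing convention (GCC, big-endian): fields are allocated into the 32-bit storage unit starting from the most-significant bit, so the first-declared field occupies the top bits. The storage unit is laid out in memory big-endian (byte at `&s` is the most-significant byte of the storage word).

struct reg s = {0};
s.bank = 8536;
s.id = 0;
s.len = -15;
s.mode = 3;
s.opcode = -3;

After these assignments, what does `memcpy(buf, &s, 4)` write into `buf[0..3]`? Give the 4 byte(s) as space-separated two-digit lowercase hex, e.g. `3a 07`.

42 b0 62 3d

bank:15 = 8536 → 0x2158 << 17 → word 0x42b00000
id:2 = 0 → 0x0 << 15 → word 0x42b00000
len:6 = -15 → 0x31 << 9 → word 0x42b06200
mode:5 = 3 → 0x3 << 4 → word 0x42b06230
opcode:4 = -3 → 0xd << 0 → word 0x42b0623d
word = 0x42b0623d → big-endian bytes:
  [0]=0x42  [1]=0xb0  [2]=0x62  [3]=0x3d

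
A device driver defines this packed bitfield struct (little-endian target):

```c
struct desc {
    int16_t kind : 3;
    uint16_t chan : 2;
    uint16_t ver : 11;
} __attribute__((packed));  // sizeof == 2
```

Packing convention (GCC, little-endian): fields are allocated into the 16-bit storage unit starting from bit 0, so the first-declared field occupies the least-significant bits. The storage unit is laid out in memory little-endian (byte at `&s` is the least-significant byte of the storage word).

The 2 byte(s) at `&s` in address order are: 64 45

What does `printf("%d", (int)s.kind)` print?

[0]=0x64 [1]=0x45 (little-endian) → word 0x4564
kind:3 @ bit 0 → (0x4564>>0)&0x7 = 0x4  ←
chan:2 @ bit 3 → (0x4564>>3)&0x3 = 0x0
ver:11 @ bit 5 → (0x4564>>5)&0x7ff = 0x22b
kind signed 3b, MSB=1: 4 - 8 = -4

-4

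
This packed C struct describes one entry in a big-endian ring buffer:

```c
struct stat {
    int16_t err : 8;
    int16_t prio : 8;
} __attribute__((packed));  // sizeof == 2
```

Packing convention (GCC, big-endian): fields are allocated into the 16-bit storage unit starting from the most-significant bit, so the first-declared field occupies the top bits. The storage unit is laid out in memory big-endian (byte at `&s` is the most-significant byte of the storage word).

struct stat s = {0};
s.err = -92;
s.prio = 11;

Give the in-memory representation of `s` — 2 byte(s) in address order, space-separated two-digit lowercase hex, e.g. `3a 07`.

err (8b) val=-92 bits=0xa4 at bit 8: 0xa400
prio (8b) val=11 bits=0xb at bit 0: 0xa40b
word = 0xa40b → big-endian bytes:
  [0]=0xa4  [1]=0x0b

a4 0b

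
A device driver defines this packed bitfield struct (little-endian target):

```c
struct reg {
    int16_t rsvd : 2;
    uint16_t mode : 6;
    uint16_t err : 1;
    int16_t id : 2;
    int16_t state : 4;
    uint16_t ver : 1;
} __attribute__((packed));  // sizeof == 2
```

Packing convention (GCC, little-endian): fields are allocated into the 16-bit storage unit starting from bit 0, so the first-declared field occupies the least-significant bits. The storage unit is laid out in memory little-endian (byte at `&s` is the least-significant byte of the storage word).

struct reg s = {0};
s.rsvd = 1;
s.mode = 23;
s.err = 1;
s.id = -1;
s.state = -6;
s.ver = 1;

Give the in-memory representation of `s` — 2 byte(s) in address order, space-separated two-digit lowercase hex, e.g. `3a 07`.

rsvd:2 = 1 → 0x1 << 0 → word 0x0001
mode:6 = 23 → 0x17 << 2 → word 0x005d
err:1 = 1 → 0x1 << 8 → word 0x015d
id:2 = -1 → 0x3 << 9 → word 0x075d
state:4 = -6 → 0xa << 11 → word 0x575d
ver:1 = 1 → 0x1 << 15 → word 0xd75d
word = 0xd75d → little-endian bytes:
  [0]=0x5d  [1]=0xd7

5d d7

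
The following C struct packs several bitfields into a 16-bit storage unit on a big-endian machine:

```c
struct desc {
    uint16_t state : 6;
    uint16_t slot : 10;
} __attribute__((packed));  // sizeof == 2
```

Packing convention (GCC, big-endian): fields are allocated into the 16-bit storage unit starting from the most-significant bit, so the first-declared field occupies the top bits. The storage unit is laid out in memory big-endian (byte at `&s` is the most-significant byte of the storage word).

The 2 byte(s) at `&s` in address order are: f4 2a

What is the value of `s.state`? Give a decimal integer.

[0]=0xf4 [1]=0x2a (big-endian) → word 0xf42a
state [10+:6] = (word>>10) & 0x3f = 61  ←
slot [0+:10] = (word>>0) & 0x3ff = 42

61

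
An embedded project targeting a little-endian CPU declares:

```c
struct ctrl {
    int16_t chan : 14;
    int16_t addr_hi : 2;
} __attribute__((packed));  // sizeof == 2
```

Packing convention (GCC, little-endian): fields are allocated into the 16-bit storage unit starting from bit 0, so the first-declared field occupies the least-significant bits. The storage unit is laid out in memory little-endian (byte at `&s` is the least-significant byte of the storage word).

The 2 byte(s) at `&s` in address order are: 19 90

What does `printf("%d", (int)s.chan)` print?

4121

[0]=0x19 [1]=0x90 (little-endian) → word 0x9019
chan [0+:14] = (word>>0) & 0x3fff = 4121  ←
addr_hi [14+:2] = (word>>14) & 0x3 = 2
chan signed 14b, MSB=0: value = 4121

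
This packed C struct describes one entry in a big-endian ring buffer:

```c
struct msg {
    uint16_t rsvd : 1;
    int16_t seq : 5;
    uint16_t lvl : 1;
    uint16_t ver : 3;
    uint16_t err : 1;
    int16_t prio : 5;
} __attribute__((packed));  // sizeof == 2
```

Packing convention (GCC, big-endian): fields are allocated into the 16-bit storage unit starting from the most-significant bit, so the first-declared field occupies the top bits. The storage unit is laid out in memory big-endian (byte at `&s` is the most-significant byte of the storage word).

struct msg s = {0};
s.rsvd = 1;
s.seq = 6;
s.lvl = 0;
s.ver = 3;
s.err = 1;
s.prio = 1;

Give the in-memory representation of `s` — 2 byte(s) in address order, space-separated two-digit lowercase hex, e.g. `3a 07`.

98 e1

rsvd (1b) val=1 bits=0x1 at bit 15: 0x8000
seq (5b) val=6 bits=0x6 at bit 10: 0x9800
lvl (1b) val=0 bits=0x0 at bit 9: 0x9800
ver (3b) val=3 bits=0x3 at bit 6: 0x98c0
err (1b) val=1 bits=0x1 at bit 5: 0x98e0
prio (5b) val=1 bits=0x1 at bit 0: 0x98e1
word = 0x98e1 → big-endian bytes:
  [0]=0x98  [1]=0xe1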